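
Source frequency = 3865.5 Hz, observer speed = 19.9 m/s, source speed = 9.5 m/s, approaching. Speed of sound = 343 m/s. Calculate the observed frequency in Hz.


Given values:
  f_s = 3865.5 Hz, v_o = 19.9 m/s, v_s = 9.5 m/s
  Direction: approaching
Formula: f_o = f_s * (c + v_o) / (c - v_s)
Numerator: c + v_o = 343 + 19.9 = 362.9
Denominator: c - v_s = 343 - 9.5 = 333.5
f_o = 3865.5 * 362.9 / 333.5 = 4206.27

4206.27 Hz


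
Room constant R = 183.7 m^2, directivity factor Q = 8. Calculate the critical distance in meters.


Given values:
  R = 183.7 m^2, Q = 8
Formula: d_c = 0.141 * sqrt(Q * R)
Compute Q * R = 8 * 183.7 = 1469.6
Compute sqrt(1469.6) = 38.3354
d_c = 0.141 * 38.3354 = 5.405

5.405 m


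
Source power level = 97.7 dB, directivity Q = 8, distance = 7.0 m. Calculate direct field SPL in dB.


Given values:
  Lw = 97.7 dB, Q = 8, r = 7.0 m
Formula: SPL = Lw + 10 * log10(Q / (4 * pi * r^2))
Compute 4 * pi * r^2 = 4 * pi * 7.0^2 = 615.7522
Compute Q / denom = 8 / 615.7522 = 0.01299224
Compute 10 * log10(0.01299224) = -18.8632
SPL = 97.7 + (-18.8632) = 78.84

78.84 dB


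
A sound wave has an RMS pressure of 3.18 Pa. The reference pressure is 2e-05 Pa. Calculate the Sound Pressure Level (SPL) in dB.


Given values:
  p = 3.18 Pa
  p_ref = 2e-05 Pa
Formula: SPL = 20 * log10(p / p_ref)
Compute ratio: p / p_ref = 3.18 / 2e-05 = 159000
Compute log10: log10(159000) = 5.201397
Multiply: SPL = 20 * 5.201397 = 104.03

104.03 dB


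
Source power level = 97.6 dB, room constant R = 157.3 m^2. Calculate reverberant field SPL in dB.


Given values:
  Lw = 97.6 dB, R = 157.3 m^2
Formula: SPL = Lw + 10 * log10(4 / R)
Compute 4 / R = 4 / 157.3 = 0.025429
Compute 10 * log10(0.025429) = -15.9467
SPL = 97.6 + (-15.9467) = 81.65

81.65 dB


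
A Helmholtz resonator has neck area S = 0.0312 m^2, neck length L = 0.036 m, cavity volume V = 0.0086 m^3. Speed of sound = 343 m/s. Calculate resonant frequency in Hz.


Given values:
  S = 0.0312 m^2, L = 0.036 m, V = 0.0086 m^3, c = 343 m/s
Formula: f = (c / (2*pi)) * sqrt(S / (V * L))
Compute V * L = 0.0086 * 0.036 = 0.0003096
Compute S / (V * L) = 0.0312 / 0.0003096 = 100.7752
Compute sqrt(100.7752) = 10.038685
Compute c / (2*pi) = 343 / 6.283185 = 54.590148
f = 54.590148 * 10.038685 = 548.01

548.01 Hz


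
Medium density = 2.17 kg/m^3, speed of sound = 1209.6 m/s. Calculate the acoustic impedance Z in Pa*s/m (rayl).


Given values:
  rho = 2.17 kg/m^3
  c = 1209.6 m/s
Formula: Z = rho * c
Z = 2.17 * 1209.6
Z = 2624.83

2624.83 rayl


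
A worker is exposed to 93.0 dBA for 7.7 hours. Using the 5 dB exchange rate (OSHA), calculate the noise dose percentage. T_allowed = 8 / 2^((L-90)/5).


Given values:
  L = 93.0 dBA, T = 7.7 hours
Formula: T_allowed = 8 / 2^((L - 90) / 5)
Compute exponent: (93.0 - 90) / 5 = 0.6
Compute 2^(0.6) = 1.515717
T_allowed = 8 / 1.515717 = 5.27803 hours
Dose = (T / T_allowed) * 100
Dose = (7.7 / 5.27803) * 100 = 145.89

145.89 %


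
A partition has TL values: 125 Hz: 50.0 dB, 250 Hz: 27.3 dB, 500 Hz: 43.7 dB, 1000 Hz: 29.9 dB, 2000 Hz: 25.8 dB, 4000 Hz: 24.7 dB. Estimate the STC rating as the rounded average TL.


Given TL values at each frequency:
  125 Hz: 50.0 dB
  250 Hz: 27.3 dB
  500 Hz: 43.7 dB
  1000 Hz: 29.9 dB
  2000 Hz: 25.8 dB
  4000 Hz: 24.7 dB
Formula: STC ~ round(average of TL values)
Sum = 50.0 + 27.3 + 43.7 + 29.9 + 25.8 + 24.7 = 201.4
Average = 201.4 / 6 = 33.57
Rounded: 34

34


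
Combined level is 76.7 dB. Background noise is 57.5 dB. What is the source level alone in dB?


Given values:
  L_total = 76.7 dB, L_bg = 57.5 dB
Formula: L_source = 10 * log10(10^(L_total/10) - 10^(L_bg/10))
Convert to linear:
  10^(76.7/10) = 46773514.1287
  10^(57.5/10) = 562341.3252
Difference: 46773514.1287 - 562341.3252 = 46211172.8035
L_source = 10 * log10(46211172.8035) = 76.65

76.65 dB


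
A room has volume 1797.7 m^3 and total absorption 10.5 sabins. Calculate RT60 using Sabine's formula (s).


Given values:
  V = 1797.7 m^3
  A = 10.5 sabins
Formula: RT60 = 0.161 * V / A
Numerator: 0.161 * 1797.7 = 289.4297
RT60 = 289.4297 / 10.5 = 27.565

27.565 s


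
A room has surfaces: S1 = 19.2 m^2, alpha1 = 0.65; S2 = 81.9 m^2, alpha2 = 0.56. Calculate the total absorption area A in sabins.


Given surfaces:
  Surface 1: 19.2 * 0.65 = 12.48
  Surface 2: 81.9 * 0.56 = 45.864
Formula: A = sum(Si * alpha_i)
A = 12.48 + 45.864
A = 58.34

58.34 sabins


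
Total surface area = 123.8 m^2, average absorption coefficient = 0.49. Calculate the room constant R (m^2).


Given values:
  S = 123.8 m^2, alpha = 0.49
Formula: R = S * alpha / (1 - alpha)
Numerator: 123.8 * 0.49 = 60.662
Denominator: 1 - 0.49 = 0.51
R = 60.662 / 0.51 = 118.95

118.95 m^2


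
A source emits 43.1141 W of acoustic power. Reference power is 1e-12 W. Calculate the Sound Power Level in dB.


Given values:
  W = 43.1141 W
  W_ref = 1e-12 W
Formula: SWL = 10 * log10(W / W_ref)
Compute ratio: W / W_ref = 43114100000000
Compute log10: log10(43114100000000) = 13.634619
Multiply: SWL = 10 * 13.634619 = 136.35

136.35 dB


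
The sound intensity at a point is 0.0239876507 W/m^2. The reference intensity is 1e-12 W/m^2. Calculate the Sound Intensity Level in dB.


Given values:
  I = 0.0239876507 W/m^2
  I_ref = 1e-12 W/m^2
Formula: SIL = 10 * log10(I / I_ref)
Compute ratio: I / I_ref = 23987650700
Compute log10: log10(23987650700) = 10.379988
Multiply: SIL = 10 * 10.379988 = 103.8

103.8 dB


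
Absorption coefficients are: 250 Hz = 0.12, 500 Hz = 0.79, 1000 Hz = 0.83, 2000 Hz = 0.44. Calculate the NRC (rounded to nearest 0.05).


Given values:
  a_250 = 0.12, a_500 = 0.79
  a_1000 = 0.83, a_2000 = 0.44
Formula: NRC = (a250 + a500 + a1000 + a2000) / 4
Sum = 0.12 + 0.79 + 0.83 + 0.44 = 2.18
NRC = 2.18 / 4 = 0.545
Rounded to nearest 0.05: 0.55

0.55


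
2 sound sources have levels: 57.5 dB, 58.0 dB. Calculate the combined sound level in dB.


Formula: L_total = 10 * log10( sum(10^(Li/10)) )
  Source 1: 10^(57.5/10) = 562341.3252
  Source 2: 10^(58.0/10) = 630957.3445
Sum of linear values = 1193298.6697
L_total = 10 * log10(1193298.6697) = 60.77

60.77 dB


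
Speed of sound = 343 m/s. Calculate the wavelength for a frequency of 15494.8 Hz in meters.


Given values:
  c = 343 m/s, f = 15494.8 Hz
Formula: lambda = c / f
lambda = 343 / 15494.8
lambda = 0.0221

0.0221 m


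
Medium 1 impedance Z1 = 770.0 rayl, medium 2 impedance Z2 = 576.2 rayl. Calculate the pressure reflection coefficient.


Given values:
  Z1 = 770.0 rayl, Z2 = 576.2 rayl
Formula: R = (Z2 - Z1) / (Z2 + Z1)
Numerator: Z2 - Z1 = 576.2 - 770.0 = -193.8
Denominator: Z2 + Z1 = 576.2 + 770.0 = 1346.2
R = -193.8 / 1346.2 = -0.144

-0.144


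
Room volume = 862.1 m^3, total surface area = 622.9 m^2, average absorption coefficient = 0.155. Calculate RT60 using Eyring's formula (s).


Given values:
  V = 862.1 m^3, S = 622.9 m^2, alpha = 0.155
Formula: RT60 = 0.161 * V / (-S * ln(1 - alpha))
Compute ln(1 - 0.155) = ln(0.845) = -0.168419
Denominator: -622.9 * -0.168419 = 104.9082
Numerator: 0.161 * 862.1 = 138.7981
RT60 = 138.7981 / 104.9082 = 1.323

1.323 s


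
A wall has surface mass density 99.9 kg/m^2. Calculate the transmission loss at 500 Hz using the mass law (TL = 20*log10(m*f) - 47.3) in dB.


Given values:
  m = 99.9 kg/m^2, f = 500 Hz
Formula: TL = 20 * log10(m * f) - 47.3
Compute m * f = 99.9 * 500 = 49950.0
Compute log10(49950.0) = 4.698535
Compute 20 * 4.698535 = 93.9707
TL = 93.9707 - 47.3 = 46.67

46.67 dB


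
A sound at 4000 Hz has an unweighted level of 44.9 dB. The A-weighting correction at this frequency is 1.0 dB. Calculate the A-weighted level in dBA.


Given values:
  SPL = 44.9 dB
  A-weighting at 4000 Hz = 1.0 dB
Formula: L_A = SPL + A_weight
L_A = 44.9 + (1.0)
L_A = 45.9

45.9 dBA


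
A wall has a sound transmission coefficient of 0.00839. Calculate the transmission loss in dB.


Given values:
  tau = 0.00839
Formula: TL = 10 * log10(1 / tau)
Compute 1 / tau = 1 / 0.00839 = 119.1895
Compute log10(119.1895) = 2.076238
TL = 10 * 2.076238 = 20.76

20.76 dB


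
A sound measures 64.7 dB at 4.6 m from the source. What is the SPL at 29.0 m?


Given values:
  SPL1 = 64.7 dB, r1 = 4.6 m, r2 = 29.0 m
Formula: SPL2 = SPL1 - 20 * log10(r2 / r1)
Compute ratio: r2 / r1 = 29.0 / 4.6 = 6.3043
Compute log10: log10(6.3043) = 0.799637
Compute drop: 20 * 0.799637 = 15.9927
SPL2 = 64.7 - 15.9927 = 48.71

48.71 dB


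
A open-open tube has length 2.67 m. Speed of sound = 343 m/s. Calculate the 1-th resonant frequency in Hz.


Given values:
  Tube type: open-open, L = 2.67 m, c = 343 m/s, n = 1
Formula: f_n = n * c / (2 * L)
Compute 2 * L = 2 * 2.67 = 5.34
f = 1 * 343 / 5.34
f = 64.23

64.23 Hz


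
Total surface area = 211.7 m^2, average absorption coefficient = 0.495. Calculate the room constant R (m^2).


Given values:
  S = 211.7 m^2, alpha = 0.495
Formula: R = S * alpha / (1 - alpha)
Numerator: 211.7 * 0.495 = 104.7915
Denominator: 1 - 0.495 = 0.505
R = 104.7915 / 0.505 = 207.51

207.51 m^2


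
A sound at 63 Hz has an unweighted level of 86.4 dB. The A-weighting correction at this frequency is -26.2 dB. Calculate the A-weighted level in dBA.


Given values:
  SPL = 86.4 dB
  A-weighting at 63 Hz = -26.2 dB
Formula: L_A = SPL + A_weight
L_A = 86.4 + (-26.2)
L_A = 60.2

60.2 dBA


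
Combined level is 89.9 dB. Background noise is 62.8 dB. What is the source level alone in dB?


Given values:
  L_total = 89.9 dB, L_bg = 62.8 dB
Formula: L_source = 10 * log10(10^(L_total/10) - 10^(L_bg/10))
Convert to linear:
  10^(89.9/10) = 977237220.9558
  10^(62.8/10) = 1905460.718
Difference: 977237220.9558 - 1905460.718 = 975331760.2378
L_source = 10 * log10(975331760.2378) = 89.89

89.89 dB


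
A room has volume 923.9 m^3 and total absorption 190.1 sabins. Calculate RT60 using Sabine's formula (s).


Given values:
  V = 923.9 m^3
  A = 190.1 sabins
Formula: RT60 = 0.161 * V / A
Numerator: 0.161 * 923.9 = 148.7479
RT60 = 148.7479 / 190.1 = 0.782

0.782 s


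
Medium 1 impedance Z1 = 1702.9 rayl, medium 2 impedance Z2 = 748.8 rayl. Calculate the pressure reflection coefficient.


Given values:
  Z1 = 1702.9 rayl, Z2 = 748.8 rayl
Formula: R = (Z2 - Z1) / (Z2 + Z1)
Numerator: Z2 - Z1 = 748.8 - 1702.9 = -954.1
Denominator: Z2 + Z1 = 748.8 + 1702.9 = 2451.7
R = -954.1 / 2451.7 = -0.3892

-0.3892


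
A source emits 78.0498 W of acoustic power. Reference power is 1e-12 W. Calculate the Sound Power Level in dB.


Given values:
  W = 78.0498 W
  W_ref = 1e-12 W
Formula: SWL = 10 * log10(W / W_ref)
Compute ratio: W / W_ref = 78049800000000
Compute log10: log10(78049800000000) = 13.892372
Multiply: SWL = 10 * 13.892372 = 138.92

138.92 dB


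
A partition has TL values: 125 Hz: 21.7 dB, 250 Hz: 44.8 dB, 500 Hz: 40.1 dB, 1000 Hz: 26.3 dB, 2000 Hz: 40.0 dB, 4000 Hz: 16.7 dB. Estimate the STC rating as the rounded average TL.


Given TL values at each frequency:
  125 Hz: 21.7 dB
  250 Hz: 44.8 dB
  500 Hz: 40.1 dB
  1000 Hz: 26.3 dB
  2000 Hz: 40.0 dB
  4000 Hz: 16.7 dB
Formula: STC ~ round(average of TL values)
Sum = 21.7 + 44.8 + 40.1 + 26.3 + 40.0 + 16.7 = 189.6
Average = 189.6 / 6 = 31.6
Rounded: 32

32


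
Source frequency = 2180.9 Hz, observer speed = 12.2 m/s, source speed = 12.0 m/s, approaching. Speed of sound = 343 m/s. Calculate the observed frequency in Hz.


Given values:
  f_s = 2180.9 Hz, v_o = 12.2 m/s, v_s = 12.0 m/s
  Direction: approaching
Formula: f_o = f_s * (c + v_o) / (c - v_s)
Numerator: c + v_o = 343 + 12.2 = 355.2
Denominator: c - v_s = 343 - 12.0 = 331.0
f_o = 2180.9 * 355.2 / 331.0 = 2340.35

2340.35 Hz


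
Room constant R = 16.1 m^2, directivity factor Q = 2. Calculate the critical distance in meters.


Given values:
  R = 16.1 m^2, Q = 2
Formula: d_c = 0.141 * sqrt(Q * R)
Compute Q * R = 2 * 16.1 = 32.2
Compute sqrt(32.2) = 5.6745
d_c = 0.141 * 5.6745 = 0.8

0.8 m


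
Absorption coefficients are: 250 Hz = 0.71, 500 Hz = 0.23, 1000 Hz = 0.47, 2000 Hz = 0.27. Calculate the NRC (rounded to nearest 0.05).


Given values:
  a_250 = 0.71, a_500 = 0.23
  a_1000 = 0.47, a_2000 = 0.27
Formula: NRC = (a250 + a500 + a1000 + a2000) / 4
Sum = 0.71 + 0.23 + 0.47 + 0.27 = 1.68
NRC = 1.68 / 4 = 0.42
Rounded to nearest 0.05: 0.4

0.4


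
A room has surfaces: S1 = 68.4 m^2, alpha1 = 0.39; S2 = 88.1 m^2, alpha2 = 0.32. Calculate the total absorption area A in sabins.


Given surfaces:
  Surface 1: 68.4 * 0.39 = 26.676
  Surface 2: 88.1 * 0.32 = 28.192
Formula: A = sum(Si * alpha_i)
A = 26.676 + 28.192
A = 54.87

54.87 sabins


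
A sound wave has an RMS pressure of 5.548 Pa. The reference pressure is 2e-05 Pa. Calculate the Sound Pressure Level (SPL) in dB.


Given values:
  p = 5.548 Pa
  p_ref = 2e-05 Pa
Formula: SPL = 20 * log10(p / p_ref)
Compute ratio: p / p_ref = 5.548 / 2e-05 = 277400
Compute log10: log10(277400) = 5.443106
Multiply: SPL = 20 * 5.443106 = 108.86

108.86 dB


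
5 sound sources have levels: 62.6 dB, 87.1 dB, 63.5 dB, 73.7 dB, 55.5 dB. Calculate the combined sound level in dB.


Formula: L_total = 10 * log10( sum(10^(Li/10)) )
  Source 1: 10^(62.6/10) = 1819700.8586
  Source 2: 10^(87.1/10) = 512861383.9914
  Source 3: 10^(63.5/10) = 2238721.1386
  Source 4: 10^(73.7/10) = 23442288.1532
  Source 5: 10^(55.5/10) = 354813.3892
Sum of linear values = 540716907.531
L_total = 10 * log10(540716907.531) = 87.33

87.33 dB


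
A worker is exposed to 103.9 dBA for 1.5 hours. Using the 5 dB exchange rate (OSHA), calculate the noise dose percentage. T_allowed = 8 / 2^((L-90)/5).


Given values:
  L = 103.9 dBA, T = 1.5 hours
Formula: T_allowed = 8 / 2^((L - 90) / 5)
Compute exponent: (103.9 - 90) / 5 = 2.78
Compute 2^(2.78) = 6.868523
T_allowed = 8 / 6.868523 = 1.164734 hours
Dose = (T / T_allowed) * 100
Dose = (1.5 / 1.164734) * 100 = 128.78

128.78 %


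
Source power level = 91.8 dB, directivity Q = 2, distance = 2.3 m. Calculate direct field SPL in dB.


Given values:
  Lw = 91.8 dB, Q = 2, r = 2.3 m
Formula: SPL = Lw + 10 * log10(Q / (4 * pi * r^2))
Compute 4 * pi * r^2 = 4 * pi * 2.3^2 = 66.4761
Compute Q / denom = 2 / 66.4761 = 0.030086
Compute 10 * log10(0.030086) = -15.2164
SPL = 91.8 + (-15.2164) = 76.58

76.58 dB


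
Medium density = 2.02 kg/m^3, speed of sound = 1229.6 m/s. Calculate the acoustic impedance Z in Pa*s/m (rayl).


Given values:
  rho = 2.02 kg/m^3
  c = 1229.6 m/s
Formula: Z = rho * c
Z = 2.02 * 1229.6
Z = 2483.79

2483.79 rayl


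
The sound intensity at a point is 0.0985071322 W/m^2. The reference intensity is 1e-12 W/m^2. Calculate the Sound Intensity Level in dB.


Given values:
  I = 0.0985071322 W/m^2
  I_ref = 1e-12 W/m^2
Formula: SIL = 10 * log10(I / I_ref)
Compute ratio: I / I_ref = 98507132200
Compute log10: log10(98507132200) = 10.993468
Multiply: SIL = 10 * 10.993468 = 109.93

109.93 dB


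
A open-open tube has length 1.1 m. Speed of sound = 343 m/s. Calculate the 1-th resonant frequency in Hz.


Given values:
  Tube type: open-open, L = 1.1 m, c = 343 m/s, n = 1
Formula: f_n = n * c / (2 * L)
Compute 2 * L = 2 * 1.1 = 2.2
f = 1 * 343 / 2.2
f = 155.91

155.91 Hz


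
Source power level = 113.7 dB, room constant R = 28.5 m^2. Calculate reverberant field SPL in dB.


Given values:
  Lw = 113.7 dB, R = 28.5 m^2
Formula: SPL = Lw + 10 * log10(4 / R)
Compute 4 / R = 4 / 28.5 = 0.140351
Compute 10 * log10(0.140351) = -8.5278
SPL = 113.7 + (-8.5278) = 105.17

105.17 dB


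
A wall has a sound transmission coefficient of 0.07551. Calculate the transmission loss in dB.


Given values:
  tau = 0.07551
Formula: TL = 10 * log10(1 / tau)
Compute 1 / tau = 1 / 0.07551 = 13.2433
Compute log10(13.2433) = 1.121996
TL = 10 * 1.121996 = 11.22

11.22 dB


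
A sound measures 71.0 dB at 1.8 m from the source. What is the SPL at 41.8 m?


Given values:
  SPL1 = 71.0 dB, r1 = 1.8 m, r2 = 41.8 m
Formula: SPL2 = SPL1 - 20 * log10(r2 / r1)
Compute ratio: r2 / r1 = 41.8 / 1.8 = 23.2222
Compute log10: log10(23.2222) = 1.365903
Compute drop: 20 * 1.365903 = 27.3181
SPL2 = 71.0 - 27.3181 = 43.68

43.68 dB


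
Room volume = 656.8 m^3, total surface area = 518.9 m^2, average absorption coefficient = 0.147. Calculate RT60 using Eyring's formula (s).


Given values:
  V = 656.8 m^3, S = 518.9 m^2, alpha = 0.147
Formula: RT60 = 0.161 * V / (-S * ln(1 - alpha))
Compute ln(1 - 0.147) = ln(0.853) = -0.158996
Denominator: -518.9 * -0.158996 = 82.503
Numerator: 0.161 * 656.8 = 105.7448
RT60 = 105.7448 / 82.503 = 1.282

1.282 s


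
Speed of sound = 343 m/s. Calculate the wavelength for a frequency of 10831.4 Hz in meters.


Given values:
  c = 343 m/s, f = 10831.4 Hz
Formula: lambda = c / f
lambda = 343 / 10831.4
lambda = 0.0317

0.0317 m


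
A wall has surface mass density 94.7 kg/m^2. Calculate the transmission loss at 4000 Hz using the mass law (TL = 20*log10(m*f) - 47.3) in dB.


Given values:
  m = 94.7 kg/m^2, f = 4000 Hz
Formula: TL = 20 * log10(m * f) - 47.3
Compute m * f = 94.7 * 4000 = 378800.0
Compute log10(378800.0) = 5.57841
Compute 20 * 5.57841 = 111.5682
TL = 111.5682 - 47.3 = 64.27

64.27 dB


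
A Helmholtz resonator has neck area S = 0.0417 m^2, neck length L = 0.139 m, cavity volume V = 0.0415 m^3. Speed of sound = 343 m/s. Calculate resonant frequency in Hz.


Given values:
  S = 0.0417 m^2, L = 0.139 m, V = 0.0415 m^3, c = 343 m/s
Formula: f = (c / (2*pi)) * sqrt(S / (V * L))
Compute V * L = 0.0415 * 0.139 = 0.0057685
Compute S / (V * L) = 0.0417 / 0.0057685 = 7.2289
Compute sqrt(7.2289) = 2.688661
Compute c / (2*pi) = 343 / 6.283185 = 54.590148
f = 54.590148 * 2.688661 = 146.77

146.77 Hz


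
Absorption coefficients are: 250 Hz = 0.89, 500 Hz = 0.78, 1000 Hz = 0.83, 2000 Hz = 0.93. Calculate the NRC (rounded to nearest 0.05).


Given values:
  a_250 = 0.89, a_500 = 0.78
  a_1000 = 0.83, a_2000 = 0.93
Formula: NRC = (a250 + a500 + a1000 + a2000) / 4
Sum = 0.89 + 0.78 + 0.83 + 0.93 = 3.43
NRC = 3.43 / 4 = 0.8575
Rounded to nearest 0.05: 0.85

0.85


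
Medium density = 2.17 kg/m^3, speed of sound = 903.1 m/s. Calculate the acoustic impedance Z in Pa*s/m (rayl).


Given values:
  rho = 2.17 kg/m^3
  c = 903.1 m/s
Formula: Z = rho * c
Z = 2.17 * 903.1
Z = 1959.73

1959.73 rayl


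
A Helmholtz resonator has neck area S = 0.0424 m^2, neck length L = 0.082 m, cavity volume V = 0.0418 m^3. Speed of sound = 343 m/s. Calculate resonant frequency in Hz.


Given values:
  S = 0.0424 m^2, L = 0.082 m, V = 0.0418 m^3, c = 343 m/s
Formula: f = (c / (2*pi)) * sqrt(S / (V * L))
Compute V * L = 0.0418 * 0.082 = 0.0034276
Compute S / (V * L) = 0.0424 / 0.0034276 = 12.3702
Compute sqrt(12.3702) = 3.51713
Compute c / (2*pi) = 343 / 6.283185 = 54.590148
f = 54.590148 * 3.51713 = 192.0

192.0 Hz


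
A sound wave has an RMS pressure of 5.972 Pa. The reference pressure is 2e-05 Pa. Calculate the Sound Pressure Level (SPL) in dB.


Given values:
  p = 5.972 Pa
  p_ref = 2e-05 Pa
Formula: SPL = 20 * log10(p / p_ref)
Compute ratio: p / p_ref = 5.972 / 2e-05 = 298600
Compute log10: log10(298600) = 5.47509
Multiply: SPL = 20 * 5.47509 = 109.5

109.5 dB


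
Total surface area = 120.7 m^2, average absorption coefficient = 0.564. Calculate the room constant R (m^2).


Given values:
  S = 120.7 m^2, alpha = 0.564
Formula: R = S * alpha / (1 - alpha)
Numerator: 120.7 * 0.564 = 68.0748
Denominator: 1 - 0.564 = 0.436
R = 68.0748 / 0.436 = 156.13

156.13 m^2


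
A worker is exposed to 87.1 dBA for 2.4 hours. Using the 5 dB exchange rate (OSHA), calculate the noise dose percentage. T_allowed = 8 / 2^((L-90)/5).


Given values:
  L = 87.1 dBA, T = 2.4 hours
Formula: T_allowed = 8 / 2^((L - 90) / 5)
Compute exponent: (87.1 - 90) / 5 = -0.58
Compute 2^(-0.58) = 0.668964
T_allowed = 8 / 0.668964 = 11.95879 hours
Dose = (T / T_allowed) * 100
Dose = (2.4 / 11.95879) * 100 = 20.07

20.07 %


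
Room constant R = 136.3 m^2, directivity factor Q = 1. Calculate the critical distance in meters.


Given values:
  R = 136.3 m^2, Q = 1
Formula: d_c = 0.141 * sqrt(Q * R)
Compute Q * R = 1 * 136.3 = 136.3
Compute sqrt(136.3) = 11.6748
d_c = 0.141 * 11.6748 = 1.646

1.646 m


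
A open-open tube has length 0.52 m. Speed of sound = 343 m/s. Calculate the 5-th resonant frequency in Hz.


Given values:
  Tube type: open-open, L = 0.52 m, c = 343 m/s, n = 5
Formula: f_n = n * c / (2 * L)
Compute 2 * L = 2 * 0.52 = 1.04
f = 5 * 343 / 1.04
f = 1649.04

1649.04 Hz


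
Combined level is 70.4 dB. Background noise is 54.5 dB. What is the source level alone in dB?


Given values:
  L_total = 70.4 dB, L_bg = 54.5 dB
Formula: L_source = 10 * log10(10^(L_total/10) - 10^(L_bg/10))
Convert to linear:
  10^(70.4/10) = 10964781.9614
  10^(54.5/10) = 281838.2931
Difference: 10964781.9614 - 281838.2931 = 10682943.6683
L_source = 10 * log10(10682943.6683) = 70.29

70.29 dB


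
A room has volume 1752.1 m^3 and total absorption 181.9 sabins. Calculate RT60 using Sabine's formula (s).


Given values:
  V = 1752.1 m^3
  A = 181.9 sabins
Formula: RT60 = 0.161 * V / A
Numerator: 0.161 * 1752.1 = 282.0881
RT60 = 282.0881 / 181.9 = 1.551

1.551 s


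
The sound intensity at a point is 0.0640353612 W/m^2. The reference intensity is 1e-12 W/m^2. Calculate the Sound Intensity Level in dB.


Given values:
  I = 0.0640353612 W/m^2
  I_ref = 1e-12 W/m^2
Formula: SIL = 10 * log10(I / I_ref)
Compute ratio: I / I_ref = 64035361200
Compute log10: log10(64035361200) = 10.80642
Multiply: SIL = 10 * 10.80642 = 108.06

108.06 dB


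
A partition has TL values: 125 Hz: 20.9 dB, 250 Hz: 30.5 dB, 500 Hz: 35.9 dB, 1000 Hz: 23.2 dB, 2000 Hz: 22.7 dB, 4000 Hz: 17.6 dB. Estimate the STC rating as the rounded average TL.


Given TL values at each frequency:
  125 Hz: 20.9 dB
  250 Hz: 30.5 dB
  500 Hz: 35.9 dB
  1000 Hz: 23.2 dB
  2000 Hz: 22.7 dB
  4000 Hz: 17.6 dB
Formula: STC ~ round(average of TL values)
Sum = 20.9 + 30.5 + 35.9 + 23.2 + 22.7 + 17.6 = 150.8
Average = 150.8 / 6 = 25.13
Rounded: 25

25


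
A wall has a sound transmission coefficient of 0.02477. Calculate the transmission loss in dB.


Given values:
  tau = 0.02477
Formula: TL = 10 * log10(1 / tau)
Compute 1 / tau = 1 / 0.02477 = 40.3714
Compute log10(40.3714) = 1.606074
TL = 10 * 1.606074 = 16.06

16.06 dB


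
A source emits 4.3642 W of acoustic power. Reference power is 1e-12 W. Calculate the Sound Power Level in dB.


Given values:
  W = 4.3642 W
  W_ref = 1e-12 W
Formula: SWL = 10 * log10(W / W_ref)
Compute ratio: W / W_ref = 4364200000000
Compute log10: log10(4364200000000) = 12.639905
Multiply: SWL = 10 * 12.639905 = 126.4

126.4 dB


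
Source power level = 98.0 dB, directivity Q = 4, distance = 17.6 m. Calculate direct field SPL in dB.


Given values:
  Lw = 98.0 dB, Q = 4, r = 17.6 m
Formula: SPL = Lw + 10 * log10(Q / (4 * pi * r^2))
Compute 4 * pi * r^2 = 4 * pi * 17.6^2 = 3892.559
Compute Q / denom = 4 / 3892.559 = 0.0010276
Compute 10 * log10(0.0010276) = -29.8818
SPL = 98.0 + (-29.8818) = 68.12

68.12 dB


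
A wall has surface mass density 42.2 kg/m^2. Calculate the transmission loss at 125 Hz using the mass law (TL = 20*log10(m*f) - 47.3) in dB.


Given values:
  m = 42.2 kg/m^2, f = 125 Hz
Formula: TL = 20 * log10(m * f) - 47.3
Compute m * f = 42.2 * 125 = 5275.0
Compute log10(5275.0) = 3.722222
Compute 20 * 3.722222 = 74.4444
TL = 74.4444 - 47.3 = 27.14

27.14 dB


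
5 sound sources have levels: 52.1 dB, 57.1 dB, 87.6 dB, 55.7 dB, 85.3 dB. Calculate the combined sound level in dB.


Formula: L_total = 10 * log10( sum(10^(Li/10)) )
  Source 1: 10^(52.1/10) = 162181.0097
  Source 2: 10^(57.1/10) = 512861.384
  Source 3: 10^(87.6/10) = 575439937.3372
  Source 4: 10^(55.7/10) = 371535.2291
  Source 5: 10^(85.3/10) = 338844156.1392
Sum of linear values = 915330671.0992
L_total = 10 * log10(915330671.0992) = 89.62

89.62 dB


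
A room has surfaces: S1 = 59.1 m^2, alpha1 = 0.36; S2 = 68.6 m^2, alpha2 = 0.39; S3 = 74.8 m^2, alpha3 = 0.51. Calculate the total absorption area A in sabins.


Given surfaces:
  Surface 1: 59.1 * 0.36 = 21.276
  Surface 2: 68.6 * 0.39 = 26.754
  Surface 3: 74.8 * 0.51 = 38.148
Formula: A = sum(Si * alpha_i)
A = 21.276 + 26.754 + 38.148
A = 86.18

86.18 sabins


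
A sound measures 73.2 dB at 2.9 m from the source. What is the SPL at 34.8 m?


Given values:
  SPL1 = 73.2 dB, r1 = 2.9 m, r2 = 34.8 m
Formula: SPL2 = SPL1 - 20 * log10(r2 / r1)
Compute ratio: r2 / r1 = 34.8 / 2.9 = 12.0
Compute log10: log10(12.0) = 1.079181
Compute drop: 20 * 1.079181 = 21.5836
SPL2 = 73.2 - 21.5836 = 51.62

51.62 dB


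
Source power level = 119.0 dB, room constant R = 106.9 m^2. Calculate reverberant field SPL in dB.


Given values:
  Lw = 119.0 dB, R = 106.9 m^2
Formula: SPL = Lw + 10 * log10(4 / R)
Compute 4 / R = 4 / 106.9 = 0.037418
Compute 10 * log10(0.037418) = -14.2692
SPL = 119.0 + (-14.2692) = 104.73

104.73 dB


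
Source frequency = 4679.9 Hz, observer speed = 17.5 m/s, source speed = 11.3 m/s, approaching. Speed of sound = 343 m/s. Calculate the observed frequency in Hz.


Given values:
  f_s = 4679.9 Hz, v_o = 17.5 m/s, v_s = 11.3 m/s
  Direction: approaching
Formula: f_o = f_s * (c + v_o) / (c - v_s)
Numerator: c + v_o = 343 + 17.5 = 360.5
Denominator: c - v_s = 343 - 11.3 = 331.7
f_o = 4679.9 * 360.5 / 331.7 = 5086.23

5086.23 Hz


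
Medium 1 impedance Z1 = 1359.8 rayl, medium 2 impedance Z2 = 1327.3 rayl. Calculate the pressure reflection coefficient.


Given values:
  Z1 = 1359.8 rayl, Z2 = 1327.3 rayl
Formula: R = (Z2 - Z1) / (Z2 + Z1)
Numerator: Z2 - Z1 = 1327.3 - 1359.8 = -32.5
Denominator: Z2 + Z1 = 1327.3 + 1359.8 = 2687.1
R = -32.5 / 2687.1 = -0.0121

-0.0121


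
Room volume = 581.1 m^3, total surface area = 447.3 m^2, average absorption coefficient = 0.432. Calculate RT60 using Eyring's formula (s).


Given values:
  V = 581.1 m^3, S = 447.3 m^2, alpha = 0.432
Formula: RT60 = 0.161 * V / (-S * ln(1 - alpha))
Compute ln(1 - 0.432) = ln(0.568) = -0.565634
Denominator: -447.3 * -0.565634 = 253.0081
Numerator: 0.161 * 581.1 = 93.5571
RT60 = 93.5571 / 253.0081 = 0.37

0.37 s


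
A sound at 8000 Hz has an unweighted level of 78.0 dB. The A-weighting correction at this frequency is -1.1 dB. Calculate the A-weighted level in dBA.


Given values:
  SPL = 78.0 dB
  A-weighting at 8000 Hz = -1.1 dB
Formula: L_A = SPL + A_weight
L_A = 78.0 + (-1.1)
L_A = 76.9

76.9 dBA


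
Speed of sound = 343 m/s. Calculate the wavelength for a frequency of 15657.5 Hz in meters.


Given values:
  c = 343 m/s, f = 15657.5 Hz
Formula: lambda = c / f
lambda = 343 / 15657.5
lambda = 0.0219

0.0219 m


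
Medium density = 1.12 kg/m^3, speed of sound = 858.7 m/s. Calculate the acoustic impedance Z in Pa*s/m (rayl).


Given values:
  rho = 1.12 kg/m^3
  c = 858.7 m/s
Formula: Z = rho * c
Z = 1.12 * 858.7
Z = 961.74

961.74 rayl


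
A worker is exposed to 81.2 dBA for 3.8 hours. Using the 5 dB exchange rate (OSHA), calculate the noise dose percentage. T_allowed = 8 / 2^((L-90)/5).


Given values:
  L = 81.2 dBA, T = 3.8 hours
Formula: T_allowed = 8 / 2^((L - 90) / 5)
Compute exponent: (81.2 - 90) / 5 = -1.76
Compute 2^(-1.76) = 0.295248
T_allowed = 8 / 0.295248 = 27.095865 hours
Dose = (T / T_allowed) * 100
Dose = (3.8 / 27.095865) * 100 = 14.02

14.02 %


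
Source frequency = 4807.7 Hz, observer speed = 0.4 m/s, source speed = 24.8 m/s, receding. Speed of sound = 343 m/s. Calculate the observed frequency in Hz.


Given values:
  f_s = 4807.7 Hz, v_o = 0.4 m/s, v_s = 24.8 m/s
  Direction: receding
Formula: f_o = f_s * (c - v_o) / (c + v_s)
Numerator: c - v_o = 343 - 0.4 = 342.6
Denominator: c + v_s = 343 + 24.8 = 367.8
f_o = 4807.7 * 342.6 / 367.8 = 4478.3

4478.3 Hz


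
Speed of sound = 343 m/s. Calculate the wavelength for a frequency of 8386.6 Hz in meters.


Given values:
  c = 343 m/s, f = 8386.6 Hz
Formula: lambda = c / f
lambda = 343 / 8386.6
lambda = 0.0409

0.0409 m


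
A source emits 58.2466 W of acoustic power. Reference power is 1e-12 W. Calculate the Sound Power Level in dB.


Given values:
  W = 58.2466 W
  W_ref = 1e-12 W
Formula: SWL = 10 * log10(W / W_ref)
Compute ratio: W / W_ref = 58246600000000
Compute log10: log10(58246600000000) = 13.765271
Multiply: SWL = 10 * 13.765271 = 137.65

137.65 dB


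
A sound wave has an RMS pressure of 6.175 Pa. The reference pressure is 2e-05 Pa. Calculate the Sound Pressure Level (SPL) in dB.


Given values:
  p = 6.175 Pa
  p_ref = 2e-05 Pa
Formula: SPL = 20 * log10(p / p_ref)
Compute ratio: p / p_ref = 6.175 / 2e-05 = 308750
Compute log10: log10(308750) = 5.489607
Multiply: SPL = 20 * 5.489607 = 109.79

109.79 dB


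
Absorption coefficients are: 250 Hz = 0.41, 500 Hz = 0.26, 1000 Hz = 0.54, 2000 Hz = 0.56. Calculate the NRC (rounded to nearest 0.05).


Given values:
  a_250 = 0.41, a_500 = 0.26
  a_1000 = 0.54, a_2000 = 0.56
Formula: NRC = (a250 + a500 + a1000 + a2000) / 4
Sum = 0.41 + 0.26 + 0.54 + 0.56 = 1.77
NRC = 1.77 / 4 = 0.4425
Rounded to nearest 0.05: 0.45

0.45


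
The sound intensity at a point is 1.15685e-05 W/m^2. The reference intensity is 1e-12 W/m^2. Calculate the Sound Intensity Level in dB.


Given values:
  I = 1.15685e-05 W/m^2
  I_ref = 1e-12 W/m^2
Formula: SIL = 10 * log10(I / I_ref)
Compute ratio: I / I_ref = 11568500
Compute log10: log10(11568500) = 7.063277
Multiply: SIL = 10 * 7.063277 = 70.63

70.63 dB


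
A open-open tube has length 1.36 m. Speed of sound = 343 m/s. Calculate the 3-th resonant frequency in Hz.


Given values:
  Tube type: open-open, L = 1.36 m, c = 343 m/s, n = 3
Formula: f_n = n * c / (2 * L)
Compute 2 * L = 2 * 1.36 = 2.72
f = 3 * 343 / 2.72
f = 378.31

378.31 Hz


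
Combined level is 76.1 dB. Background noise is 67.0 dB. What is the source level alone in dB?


Given values:
  L_total = 76.1 dB, L_bg = 67.0 dB
Formula: L_source = 10 * log10(10^(L_total/10) - 10^(L_bg/10))
Convert to linear:
  10^(76.1/10) = 40738027.7804
  10^(67.0/10) = 5011872.3363
Difference: 40738027.7804 - 5011872.3363 = 35726155.4441
L_source = 10 * log10(35726155.4441) = 75.53

75.53 dB


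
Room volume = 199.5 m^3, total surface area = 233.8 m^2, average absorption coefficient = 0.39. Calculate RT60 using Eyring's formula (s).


Given values:
  V = 199.5 m^3, S = 233.8 m^2, alpha = 0.39
Formula: RT60 = 0.161 * V / (-S * ln(1 - alpha))
Compute ln(1 - 0.39) = ln(0.61) = -0.494296
Denominator: -233.8 * -0.494296 = 115.5664
Numerator: 0.161 * 199.5 = 32.1195
RT60 = 32.1195 / 115.5664 = 0.278

0.278 s


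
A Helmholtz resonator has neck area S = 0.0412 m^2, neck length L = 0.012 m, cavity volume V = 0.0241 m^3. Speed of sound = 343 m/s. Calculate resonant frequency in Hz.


Given values:
  S = 0.0412 m^2, L = 0.012 m, V = 0.0241 m^3, c = 343 m/s
Formula: f = (c / (2*pi)) * sqrt(S / (V * L))
Compute V * L = 0.0241 * 0.012 = 0.0002892
Compute S / (V * L) = 0.0412 / 0.0002892 = 142.462
Compute sqrt(142.462) = 11.935745
Compute c / (2*pi) = 343 / 6.283185 = 54.590148
f = 54.590148 * 11.935745 = 651.57

651.57 Hz


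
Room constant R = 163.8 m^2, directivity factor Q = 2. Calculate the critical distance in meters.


Given values:
  R = 163.8 m^2, Q = 2
Formula: d_c = 0.141 * sqrt(Q * R)
Compute Q * R = 2 * 163.8 = 327.6
Compute sqrt(327.6) = 18.0997
d_c = 0.141 * 18.0997 = 2.552

2.552 m


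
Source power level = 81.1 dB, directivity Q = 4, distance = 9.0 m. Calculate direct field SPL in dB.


Given values:
  Lw = 81.1 dB, Q = 4, r = 9.0 m
Formula: SPL = Lw + 10 * log10(Q / (4 * pi * r^2))
Compute 4 * pi * r^2 = 4 * pi * 9.0^2 = 1017.876
Compute Q / denom = 4 / 1017.876 = 0.00392975
Compute 10 * log10(0.00392975) = -24.0564
SPL = 81.1 + (-24.0564) = 57.04

57.04 dB


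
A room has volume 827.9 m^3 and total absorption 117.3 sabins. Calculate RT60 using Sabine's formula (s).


Given values:
  V = 827.9 m^3
  A = 117.3 sabins
Formula: RT60 = 0.161 * V / A
Numerator: 0.161 * 827.9 = 133.2919
RT60 = 133.2919 / 117.3 = 1.136

1.136 s


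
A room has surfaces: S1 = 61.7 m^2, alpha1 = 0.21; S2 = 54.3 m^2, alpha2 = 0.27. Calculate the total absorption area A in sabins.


Given surfaces:
  Surface 1: 61.7 * 0.21 = 12.957
  Surface 2: 54.3 * 0.27 = 14.661
Formula: A = sum(Si * alpha_i)
A = 12.957 + 14.661
A = 27.62

27.62 sabins


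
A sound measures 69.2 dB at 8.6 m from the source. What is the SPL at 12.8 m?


Given values:
  SPL1 = 69.2 dB, r1 = 8.6 m, r2 = 12.8 m
Formula: SPL2 = SPL1 - 20 * log10(r2 / r1)
Compute ratio: r2 / r1 = 12.8 / 8.6 = 1.4884
Compute log10: log10(1.4884) = 0.17272
Compute drop: 20 * 0.17272 = 3.4544
SPL2 = 69.2 - 3.4544 = 65.75

65.75 dB


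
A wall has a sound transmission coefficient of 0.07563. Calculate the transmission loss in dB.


Given values:
  tau = 0.07563
Formula: TL = 10 * log10(1 / tau)
Compute 1 / tau = 1 / 0.07563 = 13.2223
Compute log10(13.2223) = 1.121307
TL = 10 * 1.121307 = 11.21

11.21 dB


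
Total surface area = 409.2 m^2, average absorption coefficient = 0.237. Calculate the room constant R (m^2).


Given values:
  S = 409.2 m^2, alpha = 0.237
Formula: R = S * alpha / (1 - alpha)
Numerator: 409.2 * 0.237 = 96.9804
Denominator: 1 - 0.237 = 0.763
R = 96.9804 / 0.763 = 127.1

127.1 m^2


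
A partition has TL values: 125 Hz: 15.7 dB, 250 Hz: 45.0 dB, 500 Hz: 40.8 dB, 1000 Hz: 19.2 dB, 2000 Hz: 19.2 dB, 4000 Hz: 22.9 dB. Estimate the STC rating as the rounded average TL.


Given TL values at each frequency:
  125 Hz: 15.7 dB
  250 Hz: 45.0 dB
  500 Hz: 40.8 dB
  1000 Hz: 19.2 dB
  2000 Hz: 19.2 dB
  4000 Hz: 22.9 dB
Formula: STC ~ round(average of TL values)
Sum = 15.7 + 45.0 + 40.8 + 19.2 + 19.2 + 22.9 = 162.8
Average = 162.8 / 6 = 27.13
Rounded: 27

27


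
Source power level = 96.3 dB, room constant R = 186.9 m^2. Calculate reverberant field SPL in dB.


Given values:
  Lw = 96.3 dB, R = 186.9 m^2
Formula: SPL = Lw + 10 * log10(4 / R)
Compute 4 / R = 4 / 186.9 = 0.021402
Compute 10 * log10(0.021402) = -16.6955
SPL = 96.3 + (-16.6955) = 79.6

79.6 dB


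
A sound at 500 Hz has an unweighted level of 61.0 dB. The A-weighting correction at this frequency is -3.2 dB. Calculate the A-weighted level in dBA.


Given values:
  SPL = 61.0 dB
  A-weighting at 500 Hz = -3.2 dB
Formula: L_A = SPL + A_weight
L_A = 61.0 + (-3.2)
L_A = 57.8

57.8 dBA


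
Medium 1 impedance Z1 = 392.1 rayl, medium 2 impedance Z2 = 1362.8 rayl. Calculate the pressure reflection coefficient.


Given values:
  Z1 = 392.1 rayl, Z2 = 1362.8 rayl
Formula: R = (Z2 - Z1) / (Z2 + Z1)
Numerator: Z2 - Z1 = 1362.8 - 392.1 = 970.7
Denominator: Z2 + Z1 = 1362.8 + 392.1 = 1754.9
R = 970.7 / 1754.9 = 0.5531

0.5531


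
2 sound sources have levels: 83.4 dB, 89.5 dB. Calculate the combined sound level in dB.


Formula: L_total = 10 * log10( sum(10^(Li/10)) )
  Source 1: 10^(83.4/10) = 218776162.395
  Source 2: 10^(89.5/10) = 891250938.1337
Sum of linear values = 1110027100.5287
L_total = 10 * log10(1110027100.5287) = 90.45

90.45 dB


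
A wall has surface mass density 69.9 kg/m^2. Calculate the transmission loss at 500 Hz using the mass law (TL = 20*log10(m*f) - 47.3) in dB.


Given values:
  m = 69.9 kg/m^2, f = 500 Hz
Formula: TL = 20 * log10(m * f) - 47.3
Compute m * f = 69.9 * 500 = 34950.0
Compute log10(34950.0) = 4.543447
Compute 20 * 4.543447 = 90.8689
TL = 90.8689 - 47.3 = 43.57

43.57 dB


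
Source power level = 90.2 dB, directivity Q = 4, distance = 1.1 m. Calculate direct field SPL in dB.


Given values:
  Lw = 90.2 dB, Q = 4, r = 1.1 m
Formula: SPL = Lw + 10 * log10(Q / (4 * pi * r^2))
Compute 4 * pi * r^2 = 4 * pi * 1.1^2 = 15.2053
Compute Q / denom = 4 / 15.2053 = 0.26306617
Compute 10 * log10(0.26306617) = -5.7993
SPL = 90.2 + (-5.7993) = 84.4

84.4 dB


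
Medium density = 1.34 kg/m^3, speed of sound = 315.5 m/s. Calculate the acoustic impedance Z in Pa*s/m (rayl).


Given values:
  rho = 1.34 kg/m^3
  c = 315.5 m/s
Formula: Z = rho * c
Z = 1.34 * 315.5
Z = 422.77

422.77 rayl


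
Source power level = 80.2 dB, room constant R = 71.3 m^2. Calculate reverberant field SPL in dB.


Given values:
  Lw = 80.2 dB, R = 71.3 m^2
Formula: SPL = Lw + 10 * log10(4 / R)
Compute 4 / R = 4 / 71.3 = 0.056101
Compute 10 * log10(0.056101) = -12.5103
SPL = 80.2 + (-12.5103) = 67.69

67.69 dB


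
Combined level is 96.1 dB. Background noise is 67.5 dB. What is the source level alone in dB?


Given values:
  L_total = 96.1 dB, L_bg = 67.5 dB
Formula: L_source = 10 * log10(10^(L_total/10) - 10^(L_bg/10))
Convert to linear:
  10^(96.1/10) = 4073802778.0411
  10^(67.5/10) = 5623413.2519
Difference: 4073802778.0411 - 5623413.2519 = 4068179364.7892
L_source = 10 * log10(4068179364.7892) = 96.09

96.09 dB


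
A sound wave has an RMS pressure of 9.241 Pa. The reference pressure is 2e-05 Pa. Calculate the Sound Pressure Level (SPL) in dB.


Given values:
  p = 9.241 Pa
  p_ref = 2e-05 Pa
Formula: SPL = 20 * log10(p / p_ref)
Compute ratio: p / p_ref = 9.241 / 2e-05 = 462050
Compute log10: log10(462050) = 5.664689
Multiply: SPL = 20 * 5.664689 = 113.29

113.29 dB


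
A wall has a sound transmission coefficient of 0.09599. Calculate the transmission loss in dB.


Given values:
  tau = 0.09599
Formula: TL = 10 * log10(1 / tau)
Compute 1 / tau = 1 / 0.09599 = 10.4178
Compute log10(10.4178) = 1.017776
TL = 10 * 1.017776 = 10.18

10.18 dB


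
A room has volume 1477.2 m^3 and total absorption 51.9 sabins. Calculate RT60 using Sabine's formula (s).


Given values:
  V = 1477.2 m^3
  A = 51.9 sabins
Formula: RT60 = 0.161 * V / A
Numerator: 0.161 * 1477.2 = 237.8292
RT60 = 237.8292 / 51.9 = 4.582

4.582 s


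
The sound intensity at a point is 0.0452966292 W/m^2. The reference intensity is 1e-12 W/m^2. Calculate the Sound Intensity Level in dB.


Given values:
  I = 0.0452966292 W/m^2
  I_ref = 1e-12 W/m^2
Formula: SIL = 10 * log10(I / I_ref)
Compute ratio: I / I_ref = 45296629200
Compute log10: log10(45296629200) = 10.656066
Multiply: SIL = 10 * 10.656066 = 106.56

106.56 dB


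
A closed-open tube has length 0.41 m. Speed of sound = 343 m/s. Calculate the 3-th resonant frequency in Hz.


Given values:
  Tube type: closed-open, L = 0.41 m, c = 343 m/s, n = 3
Formula: f_n = (2n - 1) * c / (4 * L)
Compute 2n - 1 = 2*3 - 1 = 5
Compute 4 * L = 4 * 0.41 = 1.64
f = 5 * 343 / 1.64
f = 1045.73

1045.73 Hz


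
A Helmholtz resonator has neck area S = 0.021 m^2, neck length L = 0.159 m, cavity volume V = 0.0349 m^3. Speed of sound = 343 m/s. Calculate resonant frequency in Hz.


Given values:
  S = 0.021 m^2, L = 0.159 m, V = 0.0349 m^3, c = 343 m/s
Formula: f = (c / (2*pi)) * sqrt(S / (V * L))
Compute V * L = 0.0349 * 0.159 = 0.0055491
Compute S / (V * L) = 0.021 / 0.0055491 = 3.7844
Compute sqrt(3.7844) = 1.945353
Compute c / (2*pi) = 343 / 6.283185 = 54.590148
f = 54.590148 * 1.945353 = 106.2

106.2 Hz


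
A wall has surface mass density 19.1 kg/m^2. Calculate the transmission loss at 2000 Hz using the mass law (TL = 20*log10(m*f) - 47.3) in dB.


Given values:
  m = 19.1 kg/m^2, f = 2000 Hz
Formula: TL = 20 * log10(m * f) - 47.3
Compute m * f = 19.1 * 2000 = 38200.0
Compute log10(38200.0) = 4.582063
Compute 20 * 4.582063 = 91.6413
TL = 91.6413 - 47.3 = 44.34

44.34 dB


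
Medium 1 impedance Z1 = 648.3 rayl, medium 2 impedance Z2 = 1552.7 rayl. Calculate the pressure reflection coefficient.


Given values:
  Z1 = 648.3 rayl, Z2 = 1552.7 rayl
Formula: R = (Z2 - Z1) / (Z2 + Z1)
Numerator: Z2 - Z1 = 1552.7 - 648.3 = 904.4
Denominator: Z2 + Z1 = 1552.7 + 648.3 = 2201.0
R = 904.4 / 2201.0 = 0.4109

0.4109


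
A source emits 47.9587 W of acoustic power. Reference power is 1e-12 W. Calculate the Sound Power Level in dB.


Given values:
  W = 47.9587 W
  W_ref = 1e-12 W
Formula: SWL = 10 * log10(W / W_ref)
Compute ratio: W / W_ref = 47958700000000
Compute log10: log10(47958700000000) = 13.680867
Multiply: SWL = 10 * 13.680867 = 136.81

136.81 dB


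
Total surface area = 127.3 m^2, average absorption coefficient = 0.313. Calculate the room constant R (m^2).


Given values:
  S = 127.3 m^2, alpha = 0.313
Formula: R = S * alpha / (1 - alpha)
Numerator: 127.3 * 0.313 = 39.8449
Denominator: 1 - 0.313 = 0.687
R = 39.8449 / 0.687 = 58.0

58.0 m^2
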